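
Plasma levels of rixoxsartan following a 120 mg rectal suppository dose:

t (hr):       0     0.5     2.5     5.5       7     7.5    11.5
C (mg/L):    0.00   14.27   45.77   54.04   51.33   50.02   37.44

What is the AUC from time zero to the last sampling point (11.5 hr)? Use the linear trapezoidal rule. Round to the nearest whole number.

AUC = 493 mg/L·hr

Trapezoidal AUC_0→11.5:
  [0→0.5]: (0.00+14.27)/2 × 0.5 = 3.5675
  [0.5→2.5]: (14.27+45.77)/2 × 2 = 60.04
  [2.5→5.5]: (45.77+54.04)/2 × 3 = 149.715
  [5.5→7]: (54.04+51.33)/2 × 1.5 = 79.0275
  [7→7.5]: (51.33+50.02)/2 × 0.5 = 25.3375
  [7.5→11.5]: (50.02+37.44)/2 × 4 = 174.92
  Sum = 492.6075 mg/L·hr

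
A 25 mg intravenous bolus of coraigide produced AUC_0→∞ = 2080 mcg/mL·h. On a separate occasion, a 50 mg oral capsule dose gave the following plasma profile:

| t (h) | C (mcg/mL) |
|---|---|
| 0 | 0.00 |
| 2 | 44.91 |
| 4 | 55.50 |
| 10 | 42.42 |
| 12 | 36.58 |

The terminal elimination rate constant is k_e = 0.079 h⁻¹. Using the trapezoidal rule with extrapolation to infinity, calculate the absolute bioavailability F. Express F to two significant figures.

F = 0.24

Trapezoidal AUC_0→12 (oral capsule):
  [0→2]: (0.00+44.91)/2 × 2 = 44.91
  [2→4]: (44.91+55.50)/2 × 2 = 100.41
  [4→10]: (55.50+42.42)/2 × 6 = 293.76
  [10→12]: (42.42+36.58)/2 × 2 = 79.0
  Sum = 518.08 mcg/mL·h
Tail: C_last/k_e = 36.58/0.079 = 463.038
AUC_0→∞ (oral capsule) = 518.08 + 463.038 = 981.118 mcg/mL·h
F = (AUC_ev/D_ev)/(AUC_iv/D_iv) = (981.118/50)/(2080/25) = 19.62236/83.2 = 0.2358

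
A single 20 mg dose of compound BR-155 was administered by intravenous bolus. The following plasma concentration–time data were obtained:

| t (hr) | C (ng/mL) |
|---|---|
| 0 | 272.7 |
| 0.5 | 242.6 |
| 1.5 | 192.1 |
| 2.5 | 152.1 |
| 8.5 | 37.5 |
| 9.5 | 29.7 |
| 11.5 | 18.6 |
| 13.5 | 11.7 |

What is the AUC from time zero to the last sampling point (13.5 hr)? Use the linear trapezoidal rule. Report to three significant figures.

Trapezoidal AUC_0→13.5:
  [0→0.5]: (272.7+242.6)/2 × 0.5 = 128.825
  [0.5→1.5]: (242.6+192.1)/2 × 1 = 217.35
  [1.5→2.5]: (192.1+152.1)/2 × 1 = 172.1
  [2.5→8.5]: (152.1+37.5)/2 × 6 = 568.8
  [8.5→9.5]: (37.5+29.7)/2 × 1 = 33.6
  [9.5→11.5]: (29.7+18.6)/2 × 2 = 48.3
  [11.5→13.5]: (18.6+11.7)/2 × 2 = 30.3
  Sum = 1199.275 ng/mL·hr

AUC = 1200 ng/mL·hr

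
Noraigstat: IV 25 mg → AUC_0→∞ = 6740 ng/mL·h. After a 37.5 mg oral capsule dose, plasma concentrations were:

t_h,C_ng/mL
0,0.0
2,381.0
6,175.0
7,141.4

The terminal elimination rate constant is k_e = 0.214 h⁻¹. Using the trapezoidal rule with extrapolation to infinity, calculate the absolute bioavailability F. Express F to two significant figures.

F = 0.23

Trapezoidal AUC_0→7 (oral capsule):
  [0→2]: (0.0+381.0)/2 × 2 = 381.0
  [2→6]: (381.0+175.0)/2 × 4 = 1112.0
  [6→7]: (175.0+141.4)/2 × 1 = 158.2
  Sum = 1651.2 ng/mL·h
Tail: C_last/k_e = 141.4/0.214 = 660.748
AUC_0→∞ (oral capsule) = 1651.2 + 660.748 = 2311.948 ng/mL·h
F = (AUC_ev/D_ev)/(AUC_iv/D_iv) = (2311.948/37.5)/(6740/25) = 61.6519/269.6 = 0.2287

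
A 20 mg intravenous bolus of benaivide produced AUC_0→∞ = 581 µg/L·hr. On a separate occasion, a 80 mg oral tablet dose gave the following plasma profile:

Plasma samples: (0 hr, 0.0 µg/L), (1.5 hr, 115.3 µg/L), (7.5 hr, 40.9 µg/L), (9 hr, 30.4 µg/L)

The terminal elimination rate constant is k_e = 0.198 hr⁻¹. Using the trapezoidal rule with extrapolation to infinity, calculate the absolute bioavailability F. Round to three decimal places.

Trapezoidal AUC_0→9 (oral tablet):
  [0→1.5]: (0.0+115.3)/2 × 1.5 = 86.475
  [1.5→7.5]: (115.3+40.9)/2 × 6 = 468.6
  [7.5→9]: (40.9+30.4)/2 × 1.5 = 53.475
  Sum = 608.55 µg/L·hr
Tail: C_last/k_e = 30.4/0.198 = 153.535
AUC_0→∞ (oral tablet) = 608.55 + 153.535 = 762.085 µg/L·hr
F = (AUC_ev/D_ev)/(AUC_iv/D_iv) = (762.085/80)/(581/20) = 9.5260625/29.05 = 0.3279

F = 0.328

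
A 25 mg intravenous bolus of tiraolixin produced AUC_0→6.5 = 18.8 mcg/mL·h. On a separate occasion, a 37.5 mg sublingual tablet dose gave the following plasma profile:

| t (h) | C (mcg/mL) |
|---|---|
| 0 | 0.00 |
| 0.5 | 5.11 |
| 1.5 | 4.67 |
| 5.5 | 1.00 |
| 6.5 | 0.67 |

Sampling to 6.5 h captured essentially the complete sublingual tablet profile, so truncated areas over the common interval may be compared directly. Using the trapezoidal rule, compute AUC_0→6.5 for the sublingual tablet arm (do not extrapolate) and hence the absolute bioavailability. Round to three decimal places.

Trapezoidal AUC_0→6.5 (sublingual tablet):
  [0→0.5]: (0.00+5.11)/2 × 0.5 = 1.2775
  [0.5→1.5]: (5.11+4.67)/2 × 1 = 4.89
  [1.5→5.5]: (4.67+1.00)/2 × 4 = 11.34
  [5.5→6.5]: (1.00+0.67)/2 × 1 = 0.835
  Sum = 18.3425 mcg/mL·h
F = (AUC_ev/D_ev)/(AUC_iv/D_iv) = (18.3425/37.5)/(18.8/25) = 0.489133/0.752 = 0.6504

F = 0.650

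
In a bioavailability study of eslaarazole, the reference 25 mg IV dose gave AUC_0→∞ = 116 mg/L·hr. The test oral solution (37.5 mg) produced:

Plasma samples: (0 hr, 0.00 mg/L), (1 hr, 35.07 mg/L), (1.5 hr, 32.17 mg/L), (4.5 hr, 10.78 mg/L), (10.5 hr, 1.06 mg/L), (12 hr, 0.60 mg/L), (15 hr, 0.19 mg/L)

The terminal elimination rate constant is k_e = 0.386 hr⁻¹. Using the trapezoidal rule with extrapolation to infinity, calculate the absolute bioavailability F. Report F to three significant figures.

F = 0.789

Trapezoidal AUC_0→15 (oral solution):
  [0→1]: (0.00+35.07)/2 × 1 = 17.535
  [1→1.5]: (35.07+32.17)/2 × 0.5 = 16.81
  [1.5→4.5]: (32.17+10.78)/2 × 3 = 64.425
  [4.5→10.5]: (10.78+1.06)/2 × 6 = 35.52
  [10.5→12]: (1.06+0.60)/2 × 1.5 = 1.245
  [12→15]: (0.60+0.19)/2 × 3 = 1.185
  Sum = 136.72 mg/L·hr
Tail: C_last/k_e = 0.19/0.386 = 0.492
AUC_0→∞ (oral solution) = 136.72 + 0.492 = 137.212 mg/L·hr
F = (AUC_ev/D_ev)/(AUC_iv/D_iv) = (137.212/37.5)/(116/25) = 3.65899/4.64 = 0.7886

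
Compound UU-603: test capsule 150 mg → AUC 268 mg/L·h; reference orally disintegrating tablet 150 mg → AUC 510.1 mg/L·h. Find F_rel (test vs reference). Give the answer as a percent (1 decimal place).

F_rel = (AUC_test/D_test) / (AUC_ref/D_ref)
      = (268/150) / (510.1/150)
      = 1.78667 / 3.40067 = 0.5254 = 52.54%

F_rel = 52.5%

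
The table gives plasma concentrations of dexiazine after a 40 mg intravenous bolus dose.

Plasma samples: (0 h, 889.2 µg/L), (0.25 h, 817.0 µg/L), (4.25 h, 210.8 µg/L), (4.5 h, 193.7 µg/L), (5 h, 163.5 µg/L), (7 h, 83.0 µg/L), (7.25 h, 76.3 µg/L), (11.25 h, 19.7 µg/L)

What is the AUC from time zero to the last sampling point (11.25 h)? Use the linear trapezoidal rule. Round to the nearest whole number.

AUC = 2867 µg/L·h

Trapezoidal AUC_0→11.25:
  [0→0.25]: (889.2+817.0)/2 × 0.25 = 213.275
  [0.25→4.25]: (817.0+210.8)/2 × 4 = 2055.6
  [4.25→4.5]: (210.8+193.7)/2 × 0.25 = 50.5625
  [4.5→5]: (193.7+163.5)/2 × 0.5 = 89.3
  [5→7]: (163.5+83.0)/2 × 2 = 246.5
  [7→7.25]: (83.0+76.3)/2 × 0.25 = 19.9125
  [7.25→11.25]: (76.3+19.7)/2 × 4 = 192.0
  Sum = 2867.15 µg/L·h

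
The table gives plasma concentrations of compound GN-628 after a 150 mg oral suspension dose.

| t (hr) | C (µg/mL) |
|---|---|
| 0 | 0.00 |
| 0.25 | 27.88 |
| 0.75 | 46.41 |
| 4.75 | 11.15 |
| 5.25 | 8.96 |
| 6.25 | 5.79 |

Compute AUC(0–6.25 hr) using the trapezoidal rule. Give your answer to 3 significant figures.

Trapezoidal AUC_0→6.25:
  [0→0.25]: (0.00+27.88)/2 × 0.25 = 3.485
  [0.25→0.75]: (27.88+46.41)/2 × 0.5 = 18.5725
  [0.75→4.75]: (46.41+11.15)/2 × 4 = 115.12
  [4.75→5.25]: (11.15+8.96)/2 × 0.5 = 5.0275
  [5.25→6.25]: (8.96+5.79)/2 × 1 = 7.375
  Sum = 149.58 µg/mL·hr

AUC = 150 µg/mL·hr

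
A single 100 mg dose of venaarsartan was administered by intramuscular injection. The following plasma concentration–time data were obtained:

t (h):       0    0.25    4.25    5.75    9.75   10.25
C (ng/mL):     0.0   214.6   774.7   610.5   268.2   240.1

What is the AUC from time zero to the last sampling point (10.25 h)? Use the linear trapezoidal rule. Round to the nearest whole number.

Trapezoidal AUC_0→10.25:
  [0→0.25]: (0.0+214.6)/2 × 0.25 = 26.825
  [0.25→4.25]: (214.6+774.7)/2 × 4 = 1978.6
  [4.25→5.75]: (774.7+610.5)/2 × 1.5 = 1038.9
  [5.75→9.75]: (610.5+268.2)/2 × 4 = 1757.4
  [9.75→10.25]: (268.2+240.1)/2 × 0.5 = 127.075
  Sum = 4928.8 ng/mL·h

AUC = 4929 ng/mL·h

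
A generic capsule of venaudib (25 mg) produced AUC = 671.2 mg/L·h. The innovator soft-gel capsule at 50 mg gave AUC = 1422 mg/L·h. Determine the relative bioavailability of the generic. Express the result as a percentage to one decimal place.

F_rel = (AUC_test/D_test) / (AUC_ref/D_ref)
      = (671.2/25) / (1422/50)
      = 26.848 / 28.44 = 0.9440 = 94.40%

F_rel = 94.4%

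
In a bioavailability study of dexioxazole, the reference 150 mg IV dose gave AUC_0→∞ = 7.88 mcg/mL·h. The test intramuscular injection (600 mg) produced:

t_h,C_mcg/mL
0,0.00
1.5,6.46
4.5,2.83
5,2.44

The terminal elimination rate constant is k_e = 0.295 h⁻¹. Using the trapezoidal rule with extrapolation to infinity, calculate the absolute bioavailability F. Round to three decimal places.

F = 0.900

Trapezoidal AUC_0→5 (intramuscular injection):
  [0→1.5]: (0.00+6.46)/2 × 1.5 = 4.845
  [1.5→4.5]: (6.46+2.83)/2 × 3 = 13.935
  [4.5→5]: (2.83+2.44)/2 × 0.5 = 1.3175
  Sum = 20.0975 mcg/mL·h
Tail: C_last/k_e = 2.44/0.295 = 8.271
AUC_0→∞ (intramuscular injection) = 20.0975 + 8.271 = 28.3685 mcg/mL·h
F = (AUC_ev/D_ev)/(AUC_iv/D_iv) = (28.3685/600)/(7.88/150) = 0.0472808/0.0525333 = 0.9000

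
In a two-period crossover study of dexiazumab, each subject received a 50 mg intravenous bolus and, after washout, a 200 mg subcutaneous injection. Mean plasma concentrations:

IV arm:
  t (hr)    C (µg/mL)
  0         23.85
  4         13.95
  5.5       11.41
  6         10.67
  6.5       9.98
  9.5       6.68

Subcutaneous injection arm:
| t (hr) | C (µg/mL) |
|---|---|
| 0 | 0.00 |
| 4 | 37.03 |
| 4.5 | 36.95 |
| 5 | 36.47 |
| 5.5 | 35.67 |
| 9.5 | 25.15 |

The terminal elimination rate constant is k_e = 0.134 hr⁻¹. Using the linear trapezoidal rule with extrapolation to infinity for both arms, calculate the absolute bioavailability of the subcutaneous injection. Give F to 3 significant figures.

F = 0.608

Trapezoidal AUC_0→9.5 (IV):
  [0→4]: (23.85+13.95)/2 × 4 = 75.6
  [4→5.5]: (13.95+11.41)/2 × 1.5 = 19.02
  [5.5→6]: (11.41+10.67)/2 × 0.5 = 5.52
  [6→6.5]: (10.67+9.98)/2 × 0.5 = 5.1625
  [6.5→9.5]: (9.98+6.68)/2 × 3 = 24.99
  Sum = 130.2925 µg/mL·hr
IV tail: 6.68/0.134 = 49.851; AUC_iv,0→∞ = 130.2925 + 49.851 = 180.1435 µg/mL·hr
Trapezoidal AUC_0→9.5 (subcutaneous injection):
  [0→4]: (0.00+37.03)/2 × 4 = 74.06
  [4→4.5]: (37.03+36.95)/2 × 0.5 = 18.495
  [4.5→5]: (36.95+36.47)/2 × 0.5 = 18.355
  [5→5.5]: (36.47+35.67)/2 × 0.5 = 18.035
  [5.5→9.5]: (35.67+25.15)/2 × 4 = 121.64
  Sum = 250.585 µg/mL·hr
subcutaneous injection tail: 25.15/0.134 = 187.687; AUC_ev,0→∞ = 250.585 + 187.687 = 438.272 µg/mL·hr
F = (AUC_ev/D_ev)/(AUC_iv/D_iv) = (438.272/200)/(180.1435/50) = 2.19136/3.60287 = 0.6082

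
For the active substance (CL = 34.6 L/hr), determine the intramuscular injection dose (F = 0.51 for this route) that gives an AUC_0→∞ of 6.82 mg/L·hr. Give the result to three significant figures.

Dose = 463 mg

Dose = CL × AUC_0→∞ / F
     = 34.6 × 6.82 / 0.51 = 462.69 mg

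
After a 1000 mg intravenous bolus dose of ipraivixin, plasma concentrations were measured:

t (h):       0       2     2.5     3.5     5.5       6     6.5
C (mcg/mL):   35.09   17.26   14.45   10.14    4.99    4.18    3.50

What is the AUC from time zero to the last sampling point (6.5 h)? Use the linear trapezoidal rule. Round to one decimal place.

Trapezoidal AUC_0→6.5:
  [0→2]: (35.09+17.26)/2 × 2 = 52.35
  [2→2.5]: (17.26+14.45)/2 × 0.5 = 7.9275
  [2.5→3.5]: (14.45+10.14)/2 × 1 = 12.295
  [3.5→5.5]: (10.14+4.99)/2 × 2 = 15.13
  [5.5→6]: (4.99+4.18)/2 × 0.5 = 2.2925
  [6→6.5]: (4.18+3.50)/2 × 0.5 = 1.92
  Sum = 91.915 mcg/mL·h

AUC = 91.9 mcg/mL·h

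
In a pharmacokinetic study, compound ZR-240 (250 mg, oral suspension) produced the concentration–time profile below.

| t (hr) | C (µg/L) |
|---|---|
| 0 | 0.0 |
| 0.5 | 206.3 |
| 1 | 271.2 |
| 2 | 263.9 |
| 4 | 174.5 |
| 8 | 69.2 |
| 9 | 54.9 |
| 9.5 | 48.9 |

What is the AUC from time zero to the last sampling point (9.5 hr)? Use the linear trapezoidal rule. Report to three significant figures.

AUC = 1450 µg/L·hr

Trapezoidal AUC_0→9.5:
  [0→0.5]: (0.0+206.3)/2 × 0.5 = 51.575
  [0.5→1]: (206.3+271.2)/2 × 0.5 = 119.375
  [1→2]: (271.2+263.9)/2 × 1 = 267.55
  [2→4]: (263.9+174.5)/2 × 2 = 438.4
  [4→8]: (174.5+69.2)/2 × 4 = 487.4
  [8→9]: (69.2+54.9)/2 × 1 = 62.05
  [9→9.5]: (54.9+48.9)/2 × 0.5 = 25.95
  Sum = 1452.3 µg/L·hr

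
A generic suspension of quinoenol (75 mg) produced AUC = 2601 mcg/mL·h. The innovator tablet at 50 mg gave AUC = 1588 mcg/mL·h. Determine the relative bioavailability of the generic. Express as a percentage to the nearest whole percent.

F_rel = (AUC_test/D_test) / (AUC_ref/D_ref)
      = (2601/75) / (1588/50)
      = 34.68 / 31.76 = 1.0919 = 109.19%

F_rel = 109%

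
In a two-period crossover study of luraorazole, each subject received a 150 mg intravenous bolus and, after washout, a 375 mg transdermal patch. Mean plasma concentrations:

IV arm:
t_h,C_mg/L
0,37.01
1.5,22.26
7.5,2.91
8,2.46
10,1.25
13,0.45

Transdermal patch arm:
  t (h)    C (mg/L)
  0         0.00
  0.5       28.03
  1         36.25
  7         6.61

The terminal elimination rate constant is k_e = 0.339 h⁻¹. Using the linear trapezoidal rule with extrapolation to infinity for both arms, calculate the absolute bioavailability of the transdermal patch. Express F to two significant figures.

Trapezoidal AUC_0→13 (IV):
  [0→1.5]: (37.01+22.26)/2 × 1.5 = 44.4525
  [1.5→7.5]: (22.26+2.91)/2 × 6 = 75.51
  [7.5→8]: (2.91+2.46)/2 × 0.5 = 1.3425
  [8→10]: (2.46+1.25)/2 × 2 = 3.71
  [10→13]: (1.25+0.45)/2 × 3 = 2.55
  Sum = 127.565 mg/L·h
IV tail: 0.45/0.339 = 1.327; AUC_iv,0→∞ = 127.565 + 1.327 = 128.892 mg/L·h
Trapezoidal AUC_0→7 (transdermal patch):
  [0→0.5]: (0.00+28.03)/2 × 0.5 = 7.0075
  [0.5→1]: (28.03+36.25)/2 × 0.5 = 16.07
  [1→7]: (36.25+6.61)/2 × 6 = 128.58
  Sum = 151.6575 mg/L·h
transdermal patch tail: 6.61/0.339 = 19.499; AUC_ev,0→∞ = 151.6575 + 19.499 = 171.1565 mg/L·h
F = (AUC_ev/D_ev)/(AUC_iv/D_iv) = (171.1565/375)/(128.892/150) = 0.456417/0.85928 = 0.5312

F = 0.53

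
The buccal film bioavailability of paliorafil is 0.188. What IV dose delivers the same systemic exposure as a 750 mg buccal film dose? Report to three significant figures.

Systemic exposure from an extravascular dose = F × D_ev, so the equivalent IV dose is F × D_ev.
D_iv = F × D_ev = 0.188 × 750 = 141 mg

D_iv = 141 mg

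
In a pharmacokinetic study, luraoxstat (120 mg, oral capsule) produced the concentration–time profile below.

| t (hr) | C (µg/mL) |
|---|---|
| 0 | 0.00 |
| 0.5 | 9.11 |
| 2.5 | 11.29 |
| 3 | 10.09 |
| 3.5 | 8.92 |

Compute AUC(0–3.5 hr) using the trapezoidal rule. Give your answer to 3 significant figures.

AUC = 32.8 µg/mL·hr

Trapezoidal AUC_0→3.5:
  [0→0.5]: (0.00+9.11)/2 × 0.5 = 2.2775
  [0.5→2.5]: (9.11+11.29)/2 × 2 = 20.4
  [2.5→3]: (11.29+10.09)/2 × 0.5 = 5.345
  [3→3.5]: (10.09+8.92)/2 × 0.5 = 4.7525
  Sum = 32.775 µg/mL·hr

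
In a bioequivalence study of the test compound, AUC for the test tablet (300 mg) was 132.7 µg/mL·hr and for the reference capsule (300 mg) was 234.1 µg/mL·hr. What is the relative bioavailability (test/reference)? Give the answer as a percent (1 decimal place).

F_rel = 56.7%

F_rel = (AUC_test/D_test) / (AUC_ref/D_ref)
      = (132.7/300) / (234.1/300)
      = 0.442333 / 0.780333 = 0.5669 = 56.69%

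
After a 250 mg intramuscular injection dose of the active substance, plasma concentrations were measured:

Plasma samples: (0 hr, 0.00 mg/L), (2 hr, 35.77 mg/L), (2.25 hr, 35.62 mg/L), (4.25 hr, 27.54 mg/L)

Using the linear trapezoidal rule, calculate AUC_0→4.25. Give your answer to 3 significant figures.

Trapezoidal AUC_0→4.25:
  [0→2]: (0.00+35.77)/2 × 2 = 35.77
  [2→2.25]: (35.77+35.62)/2 × 0.25 = 8.92375
  [2.25→4.25]: (35.62+27.54)/2 × 2 = 63.16
  Sum = 107.85375 mg/L·hr

AUC = 108 mg/L·hr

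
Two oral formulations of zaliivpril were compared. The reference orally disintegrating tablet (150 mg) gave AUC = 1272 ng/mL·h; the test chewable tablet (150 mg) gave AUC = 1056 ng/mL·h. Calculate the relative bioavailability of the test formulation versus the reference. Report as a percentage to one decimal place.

F_rel = (AUC_test/D_test) / (AUC_ref/D_ref)
      = (1056/150) / (1272/150)
      = 7.04 / 8.48 = 0.8302 = 83.02%

F_rel = 83.0%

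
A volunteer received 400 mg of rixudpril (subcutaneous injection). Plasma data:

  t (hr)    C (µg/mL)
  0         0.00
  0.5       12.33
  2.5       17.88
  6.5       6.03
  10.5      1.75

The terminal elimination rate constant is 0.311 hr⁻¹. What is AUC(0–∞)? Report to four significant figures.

Trapezoidal AUC_0→10.5:
  [0→0.5]: (0.00+12.33)/2 × 0.5 = 3.0825
  [0.5→2.5]: (12.33+17.88)/2 × 2 = 30.21
  [2.5→6.5]: (17.88+6.03)/2 × 4 = 47.82
  [6.5→10.5]: (6.03+1.75)/2 × 4 = 15.56
  Sum = 96.6725 µg/mL·hr
Extrapolated tail: C_last / k_e = 1.75 / 0.311 = 5.627
AUC_0→∞ = 96.6725 + 5.627 = 102.2995 µg/mL·hr

AUC = 102.3 µg/mL·hr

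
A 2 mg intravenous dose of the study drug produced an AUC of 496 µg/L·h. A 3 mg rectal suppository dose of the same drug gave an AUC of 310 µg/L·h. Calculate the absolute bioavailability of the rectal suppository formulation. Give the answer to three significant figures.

F = 0.417

F = (AUC_ev / D_ev) / (AUC_iv / D_iv)
  = (310/3) / (496/2)
  = 103.333 / 248 = 0.4167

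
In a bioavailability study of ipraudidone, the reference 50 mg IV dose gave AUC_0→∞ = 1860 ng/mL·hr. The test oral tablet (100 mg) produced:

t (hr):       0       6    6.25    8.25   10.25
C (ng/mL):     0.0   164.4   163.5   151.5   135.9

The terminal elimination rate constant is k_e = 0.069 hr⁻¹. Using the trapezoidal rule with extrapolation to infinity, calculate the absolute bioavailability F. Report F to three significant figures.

Trapezoidal AUC_0→10.25 (oral tablet):
  [0→6]: (0.0+164.4)/2 × 6 = 493.2
  [6→6.25]: (164.4+163.5)/2 × 0.25 = 40.9875
  [6.25→8.25]: (163.5+151.5)/2 × 2 = 315.0
  [8.25→10.25]: (151.5+135.9)/2 × 2 = 287.4
  Sum = 1136.5875 ng/mL·hr
Tail: C_last/k_e = 135.9/0.069 = 1969.565
AUC_0→∞ (oral tablet) = 1136.5875 + 1969.565 = 3106.1525 ng/mL·hr
F = (AUC_ev/D_ev)/(AUC_iv/D_iv) = (3106.1525/100)/(1860/50) = 31.061525/37.2 = 0.8350

F = 0.835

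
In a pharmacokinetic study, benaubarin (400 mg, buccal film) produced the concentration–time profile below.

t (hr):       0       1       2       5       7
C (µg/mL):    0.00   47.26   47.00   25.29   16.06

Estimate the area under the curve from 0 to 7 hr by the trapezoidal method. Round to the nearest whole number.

Trapezoidal AUC_0→7:
  [0→1]: (0.00+47.26)/2 × 1 = 23.63
  [1→2]: (47.26+47.00)/2 × 1 = 47.13
  [2→5]: (47.00+25.29)/2 × 3 = 108.435
  [5→7]: (25.29+16.06)/2 × 2 = 41.35
  Sum = 220.545 µg/mL·hr

AUC = 221 µg/mL·hr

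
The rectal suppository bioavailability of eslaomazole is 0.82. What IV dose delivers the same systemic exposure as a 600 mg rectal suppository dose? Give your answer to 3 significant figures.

D_iv = 492 mg

Systemic exposure from an extravascular dose = F × D_ev, so the equivalent IV dose is F × D_ev.
D_iv = F × D_ev = 0.82 × 600 = 492 mg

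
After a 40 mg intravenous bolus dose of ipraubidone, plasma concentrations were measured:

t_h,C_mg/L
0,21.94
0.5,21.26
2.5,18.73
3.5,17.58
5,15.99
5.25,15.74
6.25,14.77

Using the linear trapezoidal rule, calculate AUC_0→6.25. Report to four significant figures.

AUC = 113.3 mg/L·h

Trapezoidal AUC_0→6.25:
  [0→0.5]: (21.94+21.26)/2 × 0.5 = 10.8
  [0.5→2.5]: (21.26+18.73)/2 × 2 = 39.99
  [2.5→3.5]: (18.73+17.58)/2 × 1 = 18.155
  [3.5→5]: (17.58+15.99)/2 × 1.5 = 25.1775
  [5→5.25]: (15.99+15.74)/2 × 0.25 = 3.96625
  [5.25→6.25]: (15.74+14.77)/2 × 1 = 15.255
  Sum = 113.34375 mg/L·h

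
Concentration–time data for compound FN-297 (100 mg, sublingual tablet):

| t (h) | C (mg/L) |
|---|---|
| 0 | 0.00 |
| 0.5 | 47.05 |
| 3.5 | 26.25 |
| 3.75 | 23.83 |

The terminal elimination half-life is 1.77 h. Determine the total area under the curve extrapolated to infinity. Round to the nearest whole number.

Trapezoidal AUC_0→3.75:
  [0→0.5]: (0.00+47.05)/2 × 0.5 = 11.7625
  [0.5→3.5]: (47.05+26.25)/2 × 3 = 109.95
  [3.5→3.75]: (26.25+23.83)/2 × 0.25 = 6.26
  Sum = 127.9725 mg/L·h
k_e = ln2 / t½ = 0.693147 / 1.77 = 0.3916 h^-1
Extrapolated tail: C_last / k_e = 23.83 / 0.3916 = 60.853
AUC_0→∞ = 127.9725 + 60.853 = 188.8255 mg/L·h

AUC = 189 mg/L·h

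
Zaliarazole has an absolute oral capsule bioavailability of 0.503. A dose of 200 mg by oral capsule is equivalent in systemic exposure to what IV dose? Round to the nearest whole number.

Systemic exposure from an extravascular dose = F × D_ev, so the equivalent IV dose is F × D_ev.
D_iv = F × D_ev = 0.503 × 200 = 100.6 mg

D_iv = 101 mg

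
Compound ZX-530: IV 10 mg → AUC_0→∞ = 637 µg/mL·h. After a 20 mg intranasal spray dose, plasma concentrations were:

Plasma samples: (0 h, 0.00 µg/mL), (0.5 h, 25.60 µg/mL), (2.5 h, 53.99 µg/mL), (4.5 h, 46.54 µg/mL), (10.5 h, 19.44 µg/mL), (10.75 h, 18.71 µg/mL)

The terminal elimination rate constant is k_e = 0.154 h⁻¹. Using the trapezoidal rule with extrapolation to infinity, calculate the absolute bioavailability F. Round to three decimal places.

F = 0.401

Trapezoidal AUC_0→10.75 (intranasal spray):
  [0→0.5]: (0.00+25.60)/2 × 0.5 = 6.4
  [0.5→2.5]: (25.60+53.99)/2 × 2 = 79.59
  [2.5→4.5]: (53.99+46.54)/2 × 2 = 100.53
  [4.5→10.5]: (46.54+19.44)/2 × 6 = 197.94
  [10.5→10.75]: (19.44+18.71)/2 × 0.25 = 4.76875
  Sum = 389.22875 µg/mL·h
Tail: C_last/k_e = 18.71/0.154 = 121.494
AUC_0→∞ (intranasal spray) = 389.22875 + 121.494 = 510.72275 µg/mL·h
F = (AUC_ev/D_ev)/(AUC_iv/D_iv) = (510.72275/20)/(637/10) = 25.5361/63.7 = 0.4009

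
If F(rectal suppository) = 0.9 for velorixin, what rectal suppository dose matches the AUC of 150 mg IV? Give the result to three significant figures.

D_rectal = 167 mg

For equal systemic exposure: F × D_ev = D_iv
D_ev = D_iv / F = 150 / 0.9 = 166.667 mg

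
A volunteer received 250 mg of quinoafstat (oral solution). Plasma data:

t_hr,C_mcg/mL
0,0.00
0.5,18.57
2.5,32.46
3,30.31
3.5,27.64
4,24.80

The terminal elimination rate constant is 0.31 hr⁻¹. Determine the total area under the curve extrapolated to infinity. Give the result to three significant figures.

Trapezoidal AUC_0→4:
  [0→0.5]: (0.00+18.57)/2 × 0.5 = 4.6425
  [0.5→2.5]: (18.57+32.46)/2 × 2 = 51.03
  [2.5→3]: (32.46+30.31)/2 × 0.5 = 15.6925
  [3→3.5]: (30.31+27.64)/2 × 0.5 = 14.4875
  [3.5→4]: (27.64+24.80)/2 × 0.5 = 13.11
  Sum = 98.9625 mcg/mL·hr
Extrapolated tail: C_last / k_e = 24.80 / 0.31 = 80.000
AUC_0→∞ = 98.9625 + 80.000 = 178.9625 mcg/mL·hr

AUC = 179 mcg/mL·hr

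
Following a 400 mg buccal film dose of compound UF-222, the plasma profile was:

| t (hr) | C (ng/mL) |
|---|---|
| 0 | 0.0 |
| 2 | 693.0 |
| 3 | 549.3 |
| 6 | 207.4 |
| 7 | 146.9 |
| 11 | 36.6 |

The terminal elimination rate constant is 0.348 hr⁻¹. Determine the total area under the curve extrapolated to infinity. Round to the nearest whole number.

Trapezoidal AUC_0→11:
  [0→2]: (0.0+693.0)/2 × 2 = 693.0
  [2→3]: (693.0+549.3)/2 × 1 = 621.15
  [3→6]: (549.3+207.4)/2 × 3 = 1135.05
  [6→7]: (207.4+146.9)/2 × 1 = 177.15
  [7→11]: (146.9+36.6)/2 × 4 = 367.0
  Sum = 2993.35 ng/mL·hr
Extrapolated tail: C_last / k_e = 36.6 / 0.348 = 105.172
AUC_0→∞ = 2993.35 + 105.172 = 3098.522 ng/mL·hr

AUC = 3099 ng/mL·hr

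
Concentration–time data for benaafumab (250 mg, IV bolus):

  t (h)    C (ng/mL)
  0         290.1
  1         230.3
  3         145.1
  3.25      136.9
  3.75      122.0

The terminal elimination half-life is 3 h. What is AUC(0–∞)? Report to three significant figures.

AUC = 1260 ng/mL·h

Trapezoidal AUC_0→3.75:
  [0→1]: (290.1+230.3)/2 × 1 = 260.2
  [1→3]: (230.3+145.1)/2 × 2 = 375.4
  [3→3.25]: (145.1+136.9)/2 × 0.25 = 35.25
  [3.25→3.75]: (136.9+122.0)/2 × 0.5 = 64.725
  Sum = 735.575 ng/mL·h
k_e = ln2 / t½ = 0.693147 / 3 = 0.2310 h^-1
Extrapolated tail: C_last / k_e = 122.0 / 0.231 = 528.139
AUC_0→∞ = 735.575 + 528.139 = 1263.714 ng/mL·h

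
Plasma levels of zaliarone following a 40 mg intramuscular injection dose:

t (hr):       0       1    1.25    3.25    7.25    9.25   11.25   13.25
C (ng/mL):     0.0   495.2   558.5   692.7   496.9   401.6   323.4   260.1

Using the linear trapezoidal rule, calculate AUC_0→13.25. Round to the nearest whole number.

Trapezoidal AUC_0→13.25:
  [0→1]: (0.0+495.2)/2 × 1 = 247.6
  [1→1.25]: (495.2+558.5)/2 × 0.25 = 131.7125
  [1.25→3.25]: (558.5+692.7)/2 × 2 = 1251.2
  [3.25→7.25]: (692.7+496.9)/2 × 4 = 2379.2
  [7.25→9.25]: (496.9+401.6)/2 × 2 = 898.5
  [9.25→11.25]: (401.6+323.4)/2 × 2 = 725.0
  [11.25→13.25]: (323.4+260.1)/2 × 2 = 583.5
  Sum = 6216.7125 ng/mL·hr

AUC = 6217 ng/mL·hr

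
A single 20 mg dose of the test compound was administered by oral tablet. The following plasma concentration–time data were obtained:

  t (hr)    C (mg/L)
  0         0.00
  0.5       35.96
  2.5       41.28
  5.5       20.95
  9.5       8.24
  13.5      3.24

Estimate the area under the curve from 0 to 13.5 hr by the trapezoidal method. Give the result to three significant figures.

Trapezoidal AUC_0→13.5:
  [0→0.5]: (0.00+35.96)/2 × 0.5 = 8.99
  [0.5→2.5]: (35.96+41.28)/2 × 2 = 77.24
  [2.5→5.5]: (41.28+20.95)/2 × 3 = 93.345
  [5.5→9.5]: (20.95+8.24)/2 × 4 = 58.38
  [9.5→13.5]: (8.24+3.24)/2 × 4 = 22.96
  Sum = 260.915 mg/L·hr

AUC = 261 mg/L·hr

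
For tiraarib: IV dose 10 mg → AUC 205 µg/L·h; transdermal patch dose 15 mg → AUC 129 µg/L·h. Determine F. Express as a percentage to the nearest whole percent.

F = 42%

F = (AUC_ev / D_ev) / (AUC_iv / D_iv)
  = (129/15) / (205/10)
  = 8.6 / 20.5 = 0.4195
  = 41.95%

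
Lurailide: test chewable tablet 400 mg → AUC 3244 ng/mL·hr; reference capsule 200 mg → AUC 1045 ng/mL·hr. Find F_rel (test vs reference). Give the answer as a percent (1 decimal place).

F_rel = 155.2%

F_rel = (AUC_test/D_test) / (AUC_ref/D_ref)
      = (3244/400) / (1045/200)
      = 8.11 / 5.225 = 1.5522 = 155.22%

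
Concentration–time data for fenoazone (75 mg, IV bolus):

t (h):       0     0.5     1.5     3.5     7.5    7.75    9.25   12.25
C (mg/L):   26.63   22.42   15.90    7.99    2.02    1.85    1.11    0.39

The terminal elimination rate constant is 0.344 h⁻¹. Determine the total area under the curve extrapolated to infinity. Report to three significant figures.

AUC = 81.4 mg/L·h

Trapezoidal AUC_0→12.25:
  [0→0.5]: (26.63+22.42)/2 × 0.5 = 12.2625
  [0.5→1.5]: (22.42+15.90)/2 × 1 = 19.16
  [1.5→3.5]: (15.90+7.99)/2 × 2 = 23.89
  [3.5→7.5]: (7.99+2.02)/2 × 4 = 20.02
  [7.5→7.75]: (2.02+1.85)/2 × 0.25 = 0.48375
  [7.75→9.25]: (1.85+1.11)/2 × 1.5 = 2.22
  [9.25→12.25]: (1.11+0.39)/2 × 3 = 2.25
  Sum = 80.28625 mg/L·h
Extrapolated tail: C_last / k_e = 0.39 / 0.344 = 1.134
AUC_0→∞ = 80.28625 + 1.134 = 81.42025 mg/L·h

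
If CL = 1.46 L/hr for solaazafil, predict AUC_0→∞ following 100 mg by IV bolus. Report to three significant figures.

AUC = 68.5 mg/L·hr

AUC_0→∞ = Dose_iv / CL
        = 100 / 1.46 = 68.4932 mg/L·hr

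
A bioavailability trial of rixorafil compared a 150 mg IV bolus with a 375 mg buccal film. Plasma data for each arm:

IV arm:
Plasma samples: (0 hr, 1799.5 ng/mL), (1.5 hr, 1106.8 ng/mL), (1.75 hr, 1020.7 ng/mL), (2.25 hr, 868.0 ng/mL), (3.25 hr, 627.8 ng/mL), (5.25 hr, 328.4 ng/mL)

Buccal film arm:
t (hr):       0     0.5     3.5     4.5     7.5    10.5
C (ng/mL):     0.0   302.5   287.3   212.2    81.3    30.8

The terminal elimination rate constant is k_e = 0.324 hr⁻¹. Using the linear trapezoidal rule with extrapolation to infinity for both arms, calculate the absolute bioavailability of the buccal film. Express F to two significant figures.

F = 0.14

Trapezoidal AUC_0→5.25 (IV):
  [0→1.5]: (1799.5+1106.8)/2 × 1.5 = 2179.725
  [1.5→1.75]: (1106.8+1020.7)/2 × 0.25 = 265.9375
  [1.75→2.25]: (1020.7+868.0)/2 × 0.5 = 472.175
  [2.25→3.25]: (868.0+627.8)/2 × 1 = 747.9
  [3.25→5.25]: (627.8+328.4)/2 × 2 = 956.2
  Sum = 4621.9375 ng/mL·hr
IV tail: 328.4/0.324 = 1013.580; AUC_iv,0→∞ = 4621.9375 + 1013.580 = 5635.5175 ng/mL·hr
Trapezoidal AUC_0→10.5 (buccal film):
  [0→0.5]: (0.0+302.5)/2 × 0.5 = 75.625
  [0.5→3.5]: (302.5+287.3)/2 × 3 = 884.7
  [3.5→4.5]: (287.3+212.2)/2 × 1 = 249.75
  [4.5→7.5]: (212.2+81.3)/2 × 3 = 440.25
  [7.5→10.5]: (81.3+30.8)/2 × 3 = 168.15
  Sum = 1818.475 ng/mL·hr
buccal film tail: 30.8/0.324 = 95.062; AUC_ev,0→∞ = 1818.475 + 95.062 = 1913.537 ng/mL·hr
F = (AUC_ev/D_ev)/(AUC_iv/D_iv) = (1913.537/375)/(5635.5175/150) = 5.10277/37.5701 = 0.1358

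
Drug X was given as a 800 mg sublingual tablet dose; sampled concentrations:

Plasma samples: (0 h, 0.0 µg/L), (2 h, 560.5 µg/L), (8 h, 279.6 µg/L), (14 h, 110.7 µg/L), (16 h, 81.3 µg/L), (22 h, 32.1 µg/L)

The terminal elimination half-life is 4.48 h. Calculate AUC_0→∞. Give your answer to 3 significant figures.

Trapezoidal AUC_0→22:
  [0→2]: (0.0+560.5)/2 × 2 = 560.5
  [2→8]: (560.5+279.6)/2 × 6 = 2520.3
  [8→14]: (279.6+110.7)/2 × 6 = 1170.9
  [14→16]: (110.7+81.3)/2 × 2 = 192.0
  [16→22]: (81.3+32.1)/2 × 6 = 340.2
  Sum = 4783.9 µg/L·h
k_e = ln2 / t½ = 0.693147 / 4.48 = 0.1547 h^-1
Extrapolated tail: C_last / k_e = 32.1 / 0.1547 = 207.498
AUC_0→∞ = 4783.9 + 207.498 = 4991.398 µg/L·h

AUC = 4990 µg/L·h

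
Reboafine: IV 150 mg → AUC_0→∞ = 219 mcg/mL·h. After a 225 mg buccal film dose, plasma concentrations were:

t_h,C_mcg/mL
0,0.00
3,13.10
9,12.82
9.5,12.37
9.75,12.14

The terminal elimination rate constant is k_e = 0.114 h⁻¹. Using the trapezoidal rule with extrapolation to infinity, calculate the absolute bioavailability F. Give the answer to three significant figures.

F = 0.649

Trapezoidal AUC_0→9.75 (buccal film):
  [0→3]: (0.00+13.10)/2 × 3 = 19.65
  [3→9]: (13.10+12.82)/2 × 6 = 77.76
  [9→9.5]: (12.82+12.37)/2 × 0.5 = 6.2975
  [9.5→9.75]: (12.37+12.14)/2 × 0.25 = 3.06375
  Sum = 106.77125 mcg/mL·h
Tail: C_last/k_e = 12.14/0.114 = 106.491
AUC_0→∞ (buccal film) = 106.77125 + 106.491 = 213.26225 mcg/mL·h
F = (AUC_ev/D_ev)/(AUC_iv/D_iv) = (213.26225/225)/(219/150) = 0.947832/1.46 = 0.6492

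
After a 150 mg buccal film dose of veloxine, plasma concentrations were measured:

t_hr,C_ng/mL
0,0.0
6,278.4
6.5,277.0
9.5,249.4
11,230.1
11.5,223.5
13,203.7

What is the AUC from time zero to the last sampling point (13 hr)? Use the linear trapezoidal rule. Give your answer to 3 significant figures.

Trapezoidal AUC_0→13:
  [0→6]: (0.0+278.4)/2 × 6 = 835.2
  [6→6.5]: (278.4+277.0)/2 × 0.5 = 138.85
  [6.5→9.5]: (277.0+249.4)/2 × 3 = 789.6
  [9.5→11]: (249.4+230.1)/2 × 1.5 = 359.625
  [11→11.5]: (230.1+223.5)/2 × 0.5 = 113.4
  [11.5→13]: (223.5+203.7)/2 × 1.5 = 320.4
  Sum = 2557.075 ng/mL·hr

AUC = 2560 ng/mL·hr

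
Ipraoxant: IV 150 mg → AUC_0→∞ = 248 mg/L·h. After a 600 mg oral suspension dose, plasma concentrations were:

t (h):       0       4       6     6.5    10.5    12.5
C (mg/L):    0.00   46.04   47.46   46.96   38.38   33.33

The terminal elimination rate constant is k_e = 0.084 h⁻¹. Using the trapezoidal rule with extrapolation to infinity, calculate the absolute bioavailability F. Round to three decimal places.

Trapezoidal AUC_0→12.5 (oral suspension):
  [0→4]: (0.00+46.04)/2 × 4 = 92.08
  [4→6]: (46.04+47.46)/2 × 2 = 93.5
  [6→6.5]: (47.46+46.96)/2 × 0.5 = 23.605
  [6.5→10.5]: (46.96+38.38)/2 × 4 = 170.68
  [10.5→12.5]: (38.38+33.33)/2 × 2 = 71.71
  Sum = 451.575 mg/L·h
Tail: C_last/k_e = 33.33/0.084 = 396.786
AUC_0→∞ (oral suspension) = 451.575 + 396.786 = 848.361 mg/L·h
F = (AUC_ev/D_ev)/(AUC_iv/D_iv) = (848.361/600)/(248/150) = 1.413935/1.65333 = 0.8552

F = 0.855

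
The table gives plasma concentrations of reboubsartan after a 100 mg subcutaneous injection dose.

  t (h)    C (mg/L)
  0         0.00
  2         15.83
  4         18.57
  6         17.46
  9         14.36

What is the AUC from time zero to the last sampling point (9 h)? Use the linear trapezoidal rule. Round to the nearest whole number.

Trapezoidal AUC_0→9:
  [0→2]: (0.00+15.83)/2 × 2 = 15.83
  [2→4]: (15.83+18.57)/2 × 2 = 34.4
  [4→6]: (18.57+17.46)/2 × 2 = 36.03
  [6→9]: (17.46+14.36)/2 × 3 = 47.73
  Sum = 133.99 mg/L·h

AUC = 134 mg/L·h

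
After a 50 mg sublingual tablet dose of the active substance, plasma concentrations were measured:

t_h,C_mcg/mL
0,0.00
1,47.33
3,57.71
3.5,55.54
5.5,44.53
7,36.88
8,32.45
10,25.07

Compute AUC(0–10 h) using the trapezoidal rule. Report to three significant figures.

Trapezoidal AUC_0→10:
  [0→1]: (0.00+47.33)/2 × 1 = 23.665
  [1→3]: (47.33+57.71)/2 × 2 = 105.04
  [3→3.5]: (57.71+55.54)/2 × 0.5 = 28.3125
  [3.5→5.5]: (55.54+44.53)/2 × 2 = 100.07
  [5.5→7]: (44.53+36.88)/2 × 1.5 = 61.0575
  [7→8]: (36.88+32.45)/2 × 1 = 34.665
  [8→10]: (32.45+25.07)/2 × 2 = 57.52
  Sum = 410.33 mcg/mL·h

AUC = 410 mcg/mL·h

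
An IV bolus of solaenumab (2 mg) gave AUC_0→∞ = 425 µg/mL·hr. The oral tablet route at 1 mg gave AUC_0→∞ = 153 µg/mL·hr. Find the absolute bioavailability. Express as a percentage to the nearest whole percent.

F = (AUC_ev / D_ev) / (AUC_iv / D_iv)
  = (153/1) / (425/2)
  = 153 / 212.5 = 0.7200
  = 72.00%

F = 72%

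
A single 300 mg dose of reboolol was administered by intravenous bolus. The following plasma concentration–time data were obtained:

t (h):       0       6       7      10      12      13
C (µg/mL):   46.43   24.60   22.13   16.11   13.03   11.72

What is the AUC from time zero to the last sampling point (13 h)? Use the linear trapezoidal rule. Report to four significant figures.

Trapezoidal AUC_0→13:
  [0→6]: (46.43+24.60)/2 × 6 = 213.09
  [6→7]: (24.60+22.13)/2 × 1 = 23.365
  [7→10]: (22.13+16.11)/2 × 3 = 57.36
  [10→12]: (16.11+13.03)/2 × 2 = 29.14
  [12→13]: (13.03+11.72)/2 × 1 = 12.375
  Sum = 335.33 µg/mL·h

AUC = 335.3 µg/mL·h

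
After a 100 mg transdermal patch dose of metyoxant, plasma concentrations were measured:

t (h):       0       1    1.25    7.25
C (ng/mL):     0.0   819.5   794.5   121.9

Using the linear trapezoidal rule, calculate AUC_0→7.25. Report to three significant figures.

AUC = 3360 ng/mL·h

Trapezoidal AUC_0→7.25:
  [0→1]: (0.0+819.5)/2 × 1 = 409.75
  [1→1.25]: (819.5+794.5)/2 × 0.25 = 201.75
  [1.25→7.25]: (794.5+121.9)/2 × 6 = 2749.2
  Sum = 3360.7 ng/mL·h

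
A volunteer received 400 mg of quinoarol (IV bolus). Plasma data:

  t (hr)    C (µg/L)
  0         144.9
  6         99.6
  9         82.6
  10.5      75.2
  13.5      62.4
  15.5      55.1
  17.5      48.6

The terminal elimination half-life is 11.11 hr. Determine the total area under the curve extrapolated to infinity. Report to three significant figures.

Trapezoidal AUC_0→17.5:
  [0→6]: (144.9+99.6)/2 × 6 = 733.5
  [6→9]: (99.6+82.6)/2 × 3 = 273.3
  [9→10.5]: (82.6+75.2)/2 × 1.5 = 118.35
  [10.5→13.5]: (75.2+62.4)/2 × 3 = 206.4
  [13.5→15.5]: (62.4+55.1)/2 × 2 = 117.5
  [15.5→17.5]: (55.1+48.6)/2 × 2 = 103.7
  Sum = 1552.75 µg/L·hr
k_e = ln2 / t½ = 0.693147 / 11.11 = 0.0624 hr^-1
Extrapolated tail: C_last / k_e = 48.6 / 0.0624 = 778.846
AUC_0→∞ = 1552.75 + 778.846 = 2331.596 µg/L·hr

AUC = 2330 µg/L·hr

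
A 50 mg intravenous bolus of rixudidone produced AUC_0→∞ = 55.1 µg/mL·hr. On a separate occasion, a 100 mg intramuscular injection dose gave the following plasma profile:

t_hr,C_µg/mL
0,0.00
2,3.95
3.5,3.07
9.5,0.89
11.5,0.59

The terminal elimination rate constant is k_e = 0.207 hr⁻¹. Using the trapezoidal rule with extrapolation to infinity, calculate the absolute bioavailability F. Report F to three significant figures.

F = 0.231

Trapezoidal AUC_0→11.5 (intramuscular injection):
  [0→2]: (0.00+3.95)/2 × 2 = 3.95
  [2→3.5]: (3.95+3.07)/2 × 1.5 = 5.265
  [3.5→9.5]: (3.07+0.89)/2 × 6 = 11.88
  [9.5→11.5]: (0.89+0.59)/2 × 2 = 1.48
  Sum = 22.575 µg/mL·hr
Tail: C_last/k_e = 0.59/0.207 = 2.850
AUC_0→∞ (intramuscular injection) = 22.575 + 2.850 = 25.425 µg/mL·hr
F = (AUC_ev/D_ev)/(AUC_iv/D_iv) = (25.425/100)/(55.1/50) = 0.25425/1.102 = 0.2307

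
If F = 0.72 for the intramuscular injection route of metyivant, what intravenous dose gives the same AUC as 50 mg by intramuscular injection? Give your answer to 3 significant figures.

D_iv = 36.0 mg

Systemic exposure from an extravascular dose = F × D_ev, so the equivalent IV dose is F × D_ev.
D_iv = F × D_ev = 0.72 × 50 = 36 mg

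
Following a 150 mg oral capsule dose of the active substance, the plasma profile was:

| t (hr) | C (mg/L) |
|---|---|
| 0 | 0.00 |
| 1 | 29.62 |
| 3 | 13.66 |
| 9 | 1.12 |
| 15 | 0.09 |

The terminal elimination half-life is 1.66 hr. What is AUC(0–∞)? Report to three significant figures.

Trapezoidal AUC_0→15:
  [0→1]: (0.00+29.62)/2 × 1 = 14.81
  [1→3]: (29.62+13.66)/2 × 2 = 43.28
  [3→9]: (13.66+1.12)/2 × 6 = 44.34
  [9→15]: (1.12+0.09)/2 × 6 = 3.63
  Sum = 106.06 mg/L·hr
k_e = ln2 / t½ = 0.693147 / 1.66 = 0.4176 hr^-1
Extrapolated tail: C_last / k_e = 0.09 / 0.4176 = 0.216
AUC_0→∞ = 106.06 + 0.216 = 106.276 mg/L·hr

AUC = 106 mg/L·hr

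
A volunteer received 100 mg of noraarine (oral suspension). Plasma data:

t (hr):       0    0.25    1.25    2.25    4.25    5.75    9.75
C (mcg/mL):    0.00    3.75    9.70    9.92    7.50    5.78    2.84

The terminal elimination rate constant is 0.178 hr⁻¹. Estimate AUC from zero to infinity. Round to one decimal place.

Trapezoidal AUC_0→9.75:
  [0→0.25]: (0.00+3.75)/2 × 0.25 = 0.46875
  [0.25→1.25]: (3.75+9.70)/2 × 1 = 6.725
  [1.25→2.25]: (9.70+9.92)/2 × 1 = 9.81
  [2.25→4.25]: (9.92+7.50)/2 × 2 = 17.42
  [4.25→5.75]: (7.50+5.78)/2 × 1.5 = 9.96
  [5.75→9.75]: (5.78+2.84)/2 × 4 = 17.24
  Sum = 61.62375 mcg/mL·hr
Extrapolated tail: C_last / k_e = 2.84 / 0.178 = 15.955
AUC_0→∞ = 61.62375 + 15.955 = 77.57875 mcg/mL·hr

AUC = 77.6 mcg/mL·hr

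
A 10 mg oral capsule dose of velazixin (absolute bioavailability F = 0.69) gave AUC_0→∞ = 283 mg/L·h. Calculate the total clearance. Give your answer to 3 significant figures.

CL = F × Dose / AUC_0→∞
   = 0.69 × 10 / 283 = 0.0243816 L/h

CL = 0.0244 L/h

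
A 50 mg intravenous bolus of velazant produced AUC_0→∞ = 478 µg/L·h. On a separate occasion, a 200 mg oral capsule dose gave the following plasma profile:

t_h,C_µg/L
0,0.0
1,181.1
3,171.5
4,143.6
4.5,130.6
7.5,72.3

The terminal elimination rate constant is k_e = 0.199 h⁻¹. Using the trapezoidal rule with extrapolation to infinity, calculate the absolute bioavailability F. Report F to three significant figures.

Trapezoidal AUC_0→7.5 (oral capsule):
  [0→1]: (0.0+181.1)/2 × 1 = 90.55
  [1→3]: (181.1+171.5)/2 × 2 = 352.6
  [3→4]: (171.5+143.6)/2 × 1 = 157.55
  [4→4.5]: (143.6+130.6)/2 × 0.5 = 68.55
  [4.5→7.5]: (130.6+72.3)/2 × 3 = 304.35
  Sum = 973.6 µg/L·h
Tail: C_last/k_e = 72.3/0.199 = 363.317
AUC_0→∞ (oral capsule) = 973.6 + 363.317 = 1336.917 µg/L·h
F = (AUC_ev/D_ev)/(AUC_iv/D_iv) = (1336.917/200)/(478/50) = 6.684585/9.56 = 0.6992

F = 0.699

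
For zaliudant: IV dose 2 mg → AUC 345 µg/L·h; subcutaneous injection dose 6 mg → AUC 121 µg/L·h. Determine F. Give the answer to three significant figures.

F = 0.117

F = (AUC_ev / D_ev) / (AUC_iv / D_iv)
  = (121/6) / (345/2)
  = 20.1667 / 172.5 = 0.1169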